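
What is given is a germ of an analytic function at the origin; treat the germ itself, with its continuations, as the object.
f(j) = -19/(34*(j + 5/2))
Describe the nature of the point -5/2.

The point is a pole of order 1.

The denominator factor j + 5/2 vanishes at -5/2 and appears to the power 1; the numerator there equals -19/34, nonzero, and no other factor vanishes.
Hence a pole whose order is the multiplicity, 1.


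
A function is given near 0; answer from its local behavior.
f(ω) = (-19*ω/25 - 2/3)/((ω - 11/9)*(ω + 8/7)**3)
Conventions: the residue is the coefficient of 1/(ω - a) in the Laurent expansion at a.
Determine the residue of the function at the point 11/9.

The residue is -9974097/82698725.

At the order-1 pole 11/9 set g(ω) = (ω - (11/9))*f(ω) = (-19*ω/25 - 2/3)/(ω + 8/7)**3.
Simple pole: residue = g(a) at a = 11/9, which is -9974097/82698725.


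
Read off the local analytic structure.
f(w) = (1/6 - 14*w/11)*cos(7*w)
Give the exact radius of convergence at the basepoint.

The factor cos(7*w) is entire and contributes no finite singular point.
The polynomial part has no poles.
No finite singular points: the Taylor series at 0 converges everywhere.

The radius of convergence is infinite.


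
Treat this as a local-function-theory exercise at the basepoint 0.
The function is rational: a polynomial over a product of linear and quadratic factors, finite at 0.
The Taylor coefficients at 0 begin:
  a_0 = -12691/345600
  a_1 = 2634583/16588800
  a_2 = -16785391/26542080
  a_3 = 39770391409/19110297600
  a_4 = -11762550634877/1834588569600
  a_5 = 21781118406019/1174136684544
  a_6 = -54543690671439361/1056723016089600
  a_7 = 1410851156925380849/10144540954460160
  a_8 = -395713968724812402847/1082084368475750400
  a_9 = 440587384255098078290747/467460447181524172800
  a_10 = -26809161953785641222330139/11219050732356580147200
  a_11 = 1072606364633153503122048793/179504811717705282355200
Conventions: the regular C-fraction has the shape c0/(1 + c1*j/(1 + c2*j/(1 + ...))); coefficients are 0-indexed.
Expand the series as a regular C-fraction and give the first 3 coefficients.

The regular C-fraction coefficients are [-12691/345600, 7681/1776, -4677691/13641456].

Taylor coefficients (read off): a_0 = -12691/345600, a_1 = 2634583/16588800, a_2 = -16785391/26542080.
c0 = a_0 = -12691/345600. Peel one level at a time: if S = 1 + c*j/S' with S'(0) = 1, then c is the j-coefficient of S and S' = c*j/(S - 1).
S_1 = c0/f = 1 + (7681/1776)*j + (4677691/3154176)*j^2 + ...; c1 = 7681/1776.
S_2 = c1*j/(S_1 - 1) = 1 + (-4677691/13641456)*j + ...; c2 = -4677691/13641456.


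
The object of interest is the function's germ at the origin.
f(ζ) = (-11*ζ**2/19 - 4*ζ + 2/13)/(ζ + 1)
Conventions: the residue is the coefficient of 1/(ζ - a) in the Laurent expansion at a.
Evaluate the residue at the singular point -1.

At the order-1 pole -1 set g(ζ) = (ζ - (-1))*f(ζ) = -11*ζ**2/19 - 4*ζ + 2/13.
Simple pole: residue = g(a) at a = -1, which is 883/247.

The residue is 883/247.


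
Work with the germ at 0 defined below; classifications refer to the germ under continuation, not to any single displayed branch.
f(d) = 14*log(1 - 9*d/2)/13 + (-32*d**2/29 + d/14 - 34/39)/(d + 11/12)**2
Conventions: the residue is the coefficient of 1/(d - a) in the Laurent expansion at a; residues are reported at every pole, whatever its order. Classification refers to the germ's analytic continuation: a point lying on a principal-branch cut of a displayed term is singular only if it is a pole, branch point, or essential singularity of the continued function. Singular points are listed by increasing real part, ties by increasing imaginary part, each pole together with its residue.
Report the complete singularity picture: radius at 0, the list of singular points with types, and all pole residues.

Denominator factor (d + 11/12)^2: pole of order 2 at -11/12, modulus 11/12.
Branch term (14/13)*log(1 - d/(2/9)): its argument vanishes at d = 2/9, a logarithmic branch point, modulus 2/9.
The radius of convergence is the smallest modulus among the singular points: 2/9.
The branch term is analytic at -11/12 and contributes nothing to the residue; only the rational part matters.
At the order-2 pole -11/12 set g(d) = (d - (-11/12))^2*(rational part) = -32*d**2/29 + d/14 - 34/39.
Order-2 pole: residue = g'(a); g'(-11/12) = 2551/1218, so the residue is 2551/1218.
List the singular points by increasing real part (a conjugate pair: the negative imaginary part first).

Radius of convergence at 0: 2/9.
At -11/12: a pole of order 2; residue 2551/1218.
At 2/9: a logarithmic branch point.


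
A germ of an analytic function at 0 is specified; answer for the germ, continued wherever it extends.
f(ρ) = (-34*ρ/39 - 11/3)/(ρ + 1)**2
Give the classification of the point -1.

The point is a pole of order 2.

The denominator factor ρ + 1 vanishes at -1 and appears to the power 2; the numerator there equals -109/39, nonzero, and no other factor vanishes.
Hence a pole whose order is the multiplicity, 2.


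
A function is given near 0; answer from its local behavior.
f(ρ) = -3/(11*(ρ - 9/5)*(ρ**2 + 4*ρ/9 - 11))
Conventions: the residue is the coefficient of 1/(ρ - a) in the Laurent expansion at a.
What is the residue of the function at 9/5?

The residue is 25/638.

At the order-1 pole 9/5 set g(ρ) = (ρ - (9/5))*f(ρ) = -3/(11*(ρ**2 + 4*ρ/9 - 11)).
Simple pole: residue = g(a) at a = 9/5, which is 25/638.


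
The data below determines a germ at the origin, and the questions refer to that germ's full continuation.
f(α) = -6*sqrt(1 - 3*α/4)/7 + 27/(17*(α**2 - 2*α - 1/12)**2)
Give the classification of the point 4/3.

The term (-6/7)*sqrt(1 - α/(4/3)) has argument 1 - 4/3/(4/3) = 0 at 4/3: a square-root (algebraic, two-sheeted) branch point; the remaining terms are analytic or single-valued there.

The point is an algebraic (square-root) branch point.


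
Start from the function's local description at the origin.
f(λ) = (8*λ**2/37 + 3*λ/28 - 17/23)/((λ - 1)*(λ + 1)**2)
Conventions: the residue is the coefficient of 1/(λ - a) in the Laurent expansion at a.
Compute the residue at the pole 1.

The residue is -9907/95312.

At the order-1 pole 1 set g(λ) = (λ - (1))*f(λ) = (8*λ**2/37 + 3*λ/28 - 17/23)/(λ + 1)**2.
Simple pole: residue = g(a) at a = 1, which is -9907/95312.


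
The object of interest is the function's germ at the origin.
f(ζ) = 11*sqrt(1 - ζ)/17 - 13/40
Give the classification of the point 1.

The point is an algebraic (square-root) branch point.

The term (11/17)*sqrt(1 - ζ/(1)) has argument 1 - 1/(1) = 0 at 1: a square-root (algebraic, two-sheeted) branch point; the remaining terms are analytic or single-valued there.


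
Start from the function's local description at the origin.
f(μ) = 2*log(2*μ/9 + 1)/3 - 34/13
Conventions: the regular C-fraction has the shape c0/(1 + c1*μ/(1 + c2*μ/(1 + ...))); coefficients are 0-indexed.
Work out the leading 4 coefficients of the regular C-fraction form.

The regular C-fraction coefficients are [-34/13, 26/459, 25/459, 17/225].

Taylor coefficients (expand at 0): a_0 = -34/13, a_1 = 4/27, a_2 = -4/243, a_3 = 16/6561.
c0 = a_0 = -34/13. Peel one level at a time: if S = 1 + c*μ/S' with S'(0) = 1, then c is the μ-coefficient of S and S' = c*μ/(S - 1).
S_1 = c0/f = 1 + (26/459)*μ + (-650/210681)*μ^2 + ...; c1 = 26/459.
S_2 = c1*μ/(S_1 - 1) = 1 + (25/459)*μ + (-1/243)*μ^2 + ...; c2 = 25/459.
S_3 = c2*μ/(S_2 - 1) = 1 + (17/225)*μ + ...; c3 = 17/225.


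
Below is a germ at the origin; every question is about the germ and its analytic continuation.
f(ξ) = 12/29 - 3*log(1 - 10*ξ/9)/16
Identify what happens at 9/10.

The point is a logarithmic branch point.

The term (-3/16)*log(1 - ξ/(9/10)) has argument 1 - 9/10/(9/10) = 0 at 9/10: a logarithmic (infinitely-sheeted) branch point; the remaining terms are analytic or single-valued there.


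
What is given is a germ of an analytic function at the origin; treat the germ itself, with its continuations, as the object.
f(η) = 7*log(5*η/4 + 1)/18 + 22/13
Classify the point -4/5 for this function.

The point is a logarithmic branch point.

The term (7/18)*log(1 - η/(-4/5)) has argument 1 - -4/5/(-4/5) = 0 at -4/5: a logarithmic (infinitely-sheeted) branch point; the remaining terms are analytic or single-valued there.


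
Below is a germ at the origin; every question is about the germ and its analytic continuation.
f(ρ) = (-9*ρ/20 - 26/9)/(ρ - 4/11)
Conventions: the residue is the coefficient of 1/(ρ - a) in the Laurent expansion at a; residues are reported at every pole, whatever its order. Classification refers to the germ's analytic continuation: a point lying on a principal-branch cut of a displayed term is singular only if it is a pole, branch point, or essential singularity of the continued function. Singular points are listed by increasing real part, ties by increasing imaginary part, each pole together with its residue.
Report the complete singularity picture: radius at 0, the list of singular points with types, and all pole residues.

Radius of convergence at 0: 4/11.
At 4/11: a pole of order 1; residue -1511/495.

Denominator factor (ρ - 4/11): pole of order 1 at 4/11, modulus 4/11.
The radius of convergence is the smallest modulus among the singular points: 4/11.
At the order-1 pole 4/11 set g(ρ) = (ρ - (4/11))*f(ρ) = -9*ρ/20 - 26/9.
Simple pole: residue = g(a) at a = 4/11, which is -1511/495.


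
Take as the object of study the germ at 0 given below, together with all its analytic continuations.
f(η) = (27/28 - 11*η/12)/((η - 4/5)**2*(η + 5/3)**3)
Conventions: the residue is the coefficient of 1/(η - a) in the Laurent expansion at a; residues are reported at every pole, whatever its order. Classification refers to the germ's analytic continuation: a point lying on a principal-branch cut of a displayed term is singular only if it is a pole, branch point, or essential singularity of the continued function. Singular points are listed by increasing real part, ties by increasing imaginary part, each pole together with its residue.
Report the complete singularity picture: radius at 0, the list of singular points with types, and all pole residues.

Radius of convergence at 0: 4/5.
At -5/3: a pole of order 3; residue 2093625/26238254.
At 4/5: a pole of order 2; residue -2093625/26238254.

Denominator factor (η - 4/5)^2: pole of order 2 at 4/5, modulus 4/5.
Denominator factor (η + 5/3)^3: pole of order 3 at -5/3, modulus 5/3.
The radius of convergence is the smallest modulus among the singular points: 4/5.
At the order-3 pole -5/3 set g(η) = (η - (-5/3))^3*f(η) = (27/28 - 11*η/12)/(η - 4/5)**2.
Order-3 pole: residue = g''(a)/2; g''(-5/3) = 2093625/13119127, so the residue is 2093625/26238254.
At the order-2 pole 4/5 set g(η) = (η - (4/5))^2*f(η) = (27/28 - 11*η/12)/(η + 5/3)**3.
Order-2 pole: residue = g'(a); g'(4/5) = -2093625/26238254, so the residue is -2093625/26238254.
List the singular points by increasing real part (a conjugate pair: the negative imaginary part first).


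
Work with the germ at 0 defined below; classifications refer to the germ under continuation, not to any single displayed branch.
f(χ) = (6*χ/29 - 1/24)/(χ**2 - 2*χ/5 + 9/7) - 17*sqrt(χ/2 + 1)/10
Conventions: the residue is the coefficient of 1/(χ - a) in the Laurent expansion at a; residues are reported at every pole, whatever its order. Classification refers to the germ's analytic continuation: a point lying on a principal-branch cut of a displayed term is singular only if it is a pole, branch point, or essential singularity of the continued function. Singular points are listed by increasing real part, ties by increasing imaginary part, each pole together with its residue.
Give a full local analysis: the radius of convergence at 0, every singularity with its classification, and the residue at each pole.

Denominator factor (χ**2 - 2*χ/5 + 9/7): discriminant -872/175, complex-conjugate roots (1/5) + ((1/35)*sqrt(1526))*i and (1/5) - ((1/35)*sqrt(1526))*i; poles of order 1, moduli (3/7)*sqrt(7) and (3/7)*sqrt(7).
Branch term (-17/10)*sqrt(1 - χ/(-2)): its argument vanishes at χ = -2, a square-root branch point, modulus 2.
The radius of convergence is the smallest modulus among the singular points: (3/7)*sqrt(7).
The branch term is analytic at (1/5) - ((1/35)*sqrt(1526))*i and contributes nothing to the residue; only the rational part matters.
The factor χ**2 - 2*χ/5 + 9/7 splits as (χ - a)(χ - a') with a = (1/5) - ((1/35)*sqrt(1526))*i, a' = (1/5) + ((1/35)*sqrt(1526))*i. At the order-1 pole a set g(χ) = (χ - a)*(rational part) = [6*χ/29 - 1/24] / (χ - a').
Simple pole: residue = g(a) at a = (1/5) - ((1/35)*sqrt(1526))*i, which is (3/29) - ((1/303456)*sqrt(1526))*i.
The branch term is analytic at (1/5) + ((1/35)*sqrt(1526))*i and contributes nothing to the residue; only the rational part matters.
The factor χ**2 - 2*χ/5 + 9/7 splits as (χ - a)(χ - a') with a = (1/5) + ((1/35)*sqrt(1526))*i, a' = (1/5) - ((1/35)*sqrt(1526))*i. At the order-1 pole a set g(χ) = (χ - a)*(rational part) = [6*χ/29 - 1/24] / (χ - a').
Simple pole: residue = g(a) at a = (1/5) + ((1/35)*sqrt(1526))*i, which is (3/29) + ((1/303456)*sqrt(1526))*i.
List the singular points by increasing real part (a conjugate pair: the negative imaginary part first).

Radius of convergence at 0: (3/7)*sqrt(7).
At -2: an algebraic (square-root) branch point.
At (1/5) - ((1/35)*sqrt(1526))*i: a pole of order 1; residue (3/29) - ((1/303456)*sqrt(1526))*i.
At (1/5) + ((1/35)*sqrt(1526))*i: a pole of order 1; residue (3/29) + ((1/303456)*sqrt(1526))*i.


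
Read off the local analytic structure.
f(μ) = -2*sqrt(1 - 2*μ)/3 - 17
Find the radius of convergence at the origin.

The radius of convergence is 1/2.

Branch term (-2/3)*sqrt(1 - μ/(1/2)): its argument vanishes at μ = 1/2, a square-root branch point, modulus 1/2.
The radius of convergence is the smallest modulus among the singular points: 1/2.


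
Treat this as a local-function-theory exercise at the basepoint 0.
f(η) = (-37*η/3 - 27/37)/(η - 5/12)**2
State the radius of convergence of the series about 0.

The radius of convergence is 5/12.

Denominator factor (η - 5/12)^2: pole of order 2 at 5/12, modulus 5/12.
The radius of convergence is the smallest modulus among the singular points: 5/12.


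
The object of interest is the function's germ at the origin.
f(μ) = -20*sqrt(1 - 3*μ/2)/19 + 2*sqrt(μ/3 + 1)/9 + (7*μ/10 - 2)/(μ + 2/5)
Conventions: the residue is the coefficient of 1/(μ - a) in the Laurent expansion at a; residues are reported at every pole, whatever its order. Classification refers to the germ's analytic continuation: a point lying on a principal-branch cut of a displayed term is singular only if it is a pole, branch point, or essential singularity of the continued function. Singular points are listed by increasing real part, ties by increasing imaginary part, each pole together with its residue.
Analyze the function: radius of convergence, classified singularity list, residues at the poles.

Radius of convergence at 0: 2/5.
At -3: an algebraic (square-root) branch point.
At -2/5: a pole of order 1; residue -57/25.
At 2/3: an algebraic (square-root) branch point.

Denominator factor (μ + 2/5): pole of order 1 at -2/5, modulus 2/5.
Branch term (-20/19)*sqrt(1 - μ/(2/3)): its argument vanishes at μ = 2/3, a square-root branch point, modulus 2/3.
Branch term (2/9)*sqrt(1 - μ/(-3)): its argument vanishes at μ = -3, a square-root branch point, modulus 3.
The radius of convergence is the smallest modulus among the singular points: 2/5.
The branch terms are analytic at -2/5 and contribute nothing to the residue; only the rational part matters.
At the order-1 pole -2/5 set g(μ) = (μ - (-2/5))*(rational part) = 7*μ/10 - 2.
Simple pole: residue = g(a) at a = -2/5, which is -57/25.
List the singular points by increasing real part (a conjugate pair: the negative imaginary part first).


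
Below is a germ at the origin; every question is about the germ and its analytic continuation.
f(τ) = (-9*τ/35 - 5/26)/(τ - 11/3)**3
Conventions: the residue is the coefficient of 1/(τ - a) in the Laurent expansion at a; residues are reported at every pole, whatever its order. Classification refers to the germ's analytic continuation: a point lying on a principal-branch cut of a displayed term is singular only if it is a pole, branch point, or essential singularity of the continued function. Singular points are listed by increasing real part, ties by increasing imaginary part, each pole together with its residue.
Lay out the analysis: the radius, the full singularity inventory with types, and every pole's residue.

Denominator factor (τ - 11/3)^3: pole of order 3 at 11/3, modulus 11/3.
The radius of convergence is the smallest modulus among the singular points: 11/3.
At the order-3 pole 11/3 set g(τ) = (τ - (11/3))^3*f(τ) = -9*τ/35 - 5/26.
Order-3 pole: residue = g''(a)/2; g''(11/3) = 0, so the residue is 0.

Radius of convergence at 0: 11/3.
At 11/3: a pole of order 3; residue 0.


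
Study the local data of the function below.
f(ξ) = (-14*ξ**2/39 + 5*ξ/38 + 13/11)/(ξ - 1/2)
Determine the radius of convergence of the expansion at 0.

The radius of convergence is 1/2.

Denominator factor (ξ - 1/2): pole of order 1 at 1/2, modulus 1/2.
The radius of convergence is the smallest modulus among the singular points: 1/2.


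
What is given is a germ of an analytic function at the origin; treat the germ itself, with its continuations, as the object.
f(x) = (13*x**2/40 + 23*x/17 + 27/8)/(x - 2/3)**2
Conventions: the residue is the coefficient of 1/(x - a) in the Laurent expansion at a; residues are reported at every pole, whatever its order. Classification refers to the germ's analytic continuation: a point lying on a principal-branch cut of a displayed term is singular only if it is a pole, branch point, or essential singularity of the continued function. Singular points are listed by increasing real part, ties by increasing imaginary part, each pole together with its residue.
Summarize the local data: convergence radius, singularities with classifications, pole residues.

Radius of convergence at 0: 2/3.
At 2/3: a pole of order 2; residue 911/510.

Denominator factor (x - 2/3)^2: pole of order 2 at 2/3, modulus 2/3.
The radius of convergence is the smallest modulus among the singular points: 2/3.
At the order-2 pole 2/3 set g(x) = (x - (2/3))^2*f(x) = 13*x**2/40 + 23*x/17 + 27/8.
Order-2 pole: residue = g'(a); g'(2/3) = 911/510, so the residue is 911/510.


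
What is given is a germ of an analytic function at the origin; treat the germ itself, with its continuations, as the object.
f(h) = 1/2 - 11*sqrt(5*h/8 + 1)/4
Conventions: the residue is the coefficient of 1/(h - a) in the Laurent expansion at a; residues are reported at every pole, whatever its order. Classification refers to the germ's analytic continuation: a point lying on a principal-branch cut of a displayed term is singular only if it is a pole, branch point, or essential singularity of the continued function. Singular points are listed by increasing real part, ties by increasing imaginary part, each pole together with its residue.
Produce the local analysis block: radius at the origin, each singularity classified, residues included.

Branch term (-11/4)*sqrt(1 - h/(-8/5)): its argument vanishes at h = -8/5, a square-root branch point, modulus 8/5.
The radius of convergence is the smallest modulus among the singular points: 8/5.

Radius of convergence at 0: 8/5.
At -8/5: an algebraic (square-root) branch point.


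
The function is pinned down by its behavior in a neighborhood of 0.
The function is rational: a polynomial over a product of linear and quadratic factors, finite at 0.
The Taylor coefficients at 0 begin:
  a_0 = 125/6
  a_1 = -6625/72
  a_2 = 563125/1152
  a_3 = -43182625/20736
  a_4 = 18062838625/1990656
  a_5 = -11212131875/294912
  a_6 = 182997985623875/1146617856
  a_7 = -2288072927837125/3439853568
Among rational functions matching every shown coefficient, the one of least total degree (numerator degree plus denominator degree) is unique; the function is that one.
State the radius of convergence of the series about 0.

The radius of convergence is -3 + (1/2)*sqrt(42).

No rational of total degree below 6 reproduces all 8 coefficients; solving the [0/6] Pade equations on them gives f(h) = -5/((h**2 - 6*h - 3/2)*(h**2 - h/12 - 2/5)**2), whose expansion matches every shown term.
Denominator factor (h**2 - 6*h - 3/2): discriminant 42, real irrational roots 3 + (1/2)*sqrt(42) and 3 - (1/2)*sqrt(42); poles of order 1, moduli 3 + (1/2)*sqrt(42) and -3 + (1/2)*sqrt(42).
Denominator factor (h**2 - h/12 - 2/5)^2: discriminant 1157/720, real irrational roots 1/24 + (1/120)*sqrt(5785) and 1/24 - (1/120)*sqrt(5785); poles of order 2, moduli 1/24 + (1/120)*sqrt(5785) and -1/24 + (1/120)*sqrt(5785).
The radius of convergence is the smallest modulus among the singular points: -3 + (1/2)*sqrt(42).


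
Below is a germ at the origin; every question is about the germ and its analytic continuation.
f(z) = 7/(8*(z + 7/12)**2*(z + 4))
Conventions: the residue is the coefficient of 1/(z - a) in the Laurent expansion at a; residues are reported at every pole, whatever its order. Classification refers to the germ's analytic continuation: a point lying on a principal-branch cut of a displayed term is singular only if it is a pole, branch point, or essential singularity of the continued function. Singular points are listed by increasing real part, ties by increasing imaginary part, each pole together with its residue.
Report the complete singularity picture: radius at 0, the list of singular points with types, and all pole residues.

Denominator factor (z + 7/12)^2: pole of order 2 at -7/12, modulus 7/12.
Denominator factor (z + 4): pole of order 1 at -4, modulus 4.
The radius of convergence is the smallest modulus among the singular points: 7/12.
At the order-1 pole -4 set g(z) = (z - (-4))*f(z) = 7/(8*(z + 7/12)**2).
Simple pole: residue = g(a) at a = -4, which is 126/1681.
At the order-2 pole -7/12 set g(z) = (z - (-7/12))^2*f(z) = 7/(8*(z + 4)).
Order-2 pole: residue = g'(a); g'(-7/12) = -126/1681, so the residue is -126/1681.
List the singular points by increasing real part (a conjugate pair: the negative imaginary part first).

Radius of convergence at 0: 7/12.
At -4: a pole of order 1; residue 126/1681.
At -7/12: a pole of order 2; residue -126/1681.


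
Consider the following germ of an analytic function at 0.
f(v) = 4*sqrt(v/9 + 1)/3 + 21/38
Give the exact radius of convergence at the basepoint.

Branch term (4/3)*sqrt(1 - v/(-9)): its argument vanishes at v = -9, a square-root branch point, modulus 9.
The radius of convergence is the smallest modulus among the singular points: 9.

The radius of convergence is 9.


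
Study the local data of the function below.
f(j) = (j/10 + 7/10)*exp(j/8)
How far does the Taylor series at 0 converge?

The radius of convergence is infinite.

The factor exp(j/8) is entire and contributes no finite singular point.
The polynomial part has no poles.
No finite singular points: the Taylor series at 0 converges everywhere.


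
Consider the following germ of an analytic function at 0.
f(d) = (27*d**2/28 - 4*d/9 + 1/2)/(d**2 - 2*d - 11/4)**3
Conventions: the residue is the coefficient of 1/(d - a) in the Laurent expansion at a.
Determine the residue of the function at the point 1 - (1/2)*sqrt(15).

The residue is (187/567000)*sqrt(15).

The factor d**2 - 2*d - 11/4 splits as (d - a)(d - a') with a = 1 - (1/2)*sqrt(15), a' = 1 + (1/2)*sqrt(15). At the order-3 pole a set g(d) = (d - a)^3*f(d) = [27*d**2/28 - 4*d/9 + 1/2] / (d - a')^3.
Order-3 pole: residue = g''(a)/2; g''(1 - (1/2)*sqrt(15)) = (187/283500)*sqrt(15), so the residue is (187/567000)*sqrt(15).


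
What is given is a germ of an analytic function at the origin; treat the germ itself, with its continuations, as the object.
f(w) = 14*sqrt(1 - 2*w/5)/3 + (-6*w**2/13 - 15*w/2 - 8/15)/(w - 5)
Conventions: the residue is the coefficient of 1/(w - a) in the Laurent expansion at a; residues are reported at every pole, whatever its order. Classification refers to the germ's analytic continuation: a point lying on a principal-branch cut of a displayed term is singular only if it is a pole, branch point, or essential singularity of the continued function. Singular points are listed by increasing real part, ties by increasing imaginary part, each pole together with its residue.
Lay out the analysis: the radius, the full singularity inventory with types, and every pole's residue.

Radius of convergence at 0: 5/2.
At 5/2: an algebraic (square-root) branch point.
At 5: a pole of order 1; residue -19333/390.

Denominator factor (w - 5): pole of order 1 at 5, modulus 5.
Branch term (14/3)*sqrt(1 - w/(5/2)): its argument vanishes at w = 5/2, a square-root branch point, modulus 5/2.
The radius of convergence is the smallest modulus among the singular points: 5/2.
The branch term is analytic at 5 and contributes nothing to the residue; only the rational part matters.
At the order-1 pole 5 set g(w) = (w - (5))*(rational part) = -6*w**2/13 - 15*w/2 - 8/15.
Simple pole: residue = g(a) at a = 5, which is -19333/390.
List the singular points by increasing real part (a conjugate pair: the negative imaginary part first).


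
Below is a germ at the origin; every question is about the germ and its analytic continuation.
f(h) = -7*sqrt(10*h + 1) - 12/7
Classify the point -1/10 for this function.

The term (-7)*sqrt(1 - h/(-1/10)) has argument 1 - -1/10/(-1/10) = 0 at -1/10: a square-root (algebraic, two-sheeted) branch point; the remaining terms are analytic or single-valued there.

The point is an algebraic (square-root) branch point.


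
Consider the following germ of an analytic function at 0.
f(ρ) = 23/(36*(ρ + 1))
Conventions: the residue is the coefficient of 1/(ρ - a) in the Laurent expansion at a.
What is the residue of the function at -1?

At the order-1 pole -1 set g(ρ) = (ρ - (-1))*f(ρ) = 23/36.
Simple pole: residue = g(a) at a = -1, which is 23/36.

The residue is 23/36.


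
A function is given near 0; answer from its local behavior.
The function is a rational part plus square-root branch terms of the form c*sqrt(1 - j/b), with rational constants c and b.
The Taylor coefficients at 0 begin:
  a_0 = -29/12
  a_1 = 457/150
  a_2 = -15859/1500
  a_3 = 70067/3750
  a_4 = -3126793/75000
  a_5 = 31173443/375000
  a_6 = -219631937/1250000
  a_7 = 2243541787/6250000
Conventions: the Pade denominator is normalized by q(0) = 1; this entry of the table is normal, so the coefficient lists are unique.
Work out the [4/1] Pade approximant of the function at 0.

The Pade approximant has numerator coefficients [-29/12, -554086811/312679300, -1406352219/312679300, -2248384891/938037900, -2773109179/625358600]; denominator coefficients [1, 31173443/15633965].

Taylor coefficients needed (read off): a_0 = -29/12, a_1 = 457/150, a_2 = -15859/1500, a_3 = 70067/3750, a_4 = -3126793/75000, a_5 = 31173443/375000.
Write the denominator as Q(j) = 1 + q1*j. Requiring Q*f - P = O(j^6) with deg P <= 4 kills the coefficients of j^5..j^5 in Q*f:
  j^5: a_5 + q1*a_4 = 0, i.e. 31173443/375000 + (-3126793/75000)*q1 = 0.
Solving this linear system: q1 = 31173443/15633965.
The numerator is Q*f truncated at degree 4: P0 = a_0 = -29/12; P1 = a_1 + q1*a_0 = -554086811/312679300; P2 = a_2 + q1*a_1 = -1406352219/312679300; P3 = a_3 + q1*a_2 = -2248384891/938037900; P4 = a_4 + q1*a_3 = -2773109179/625358600.


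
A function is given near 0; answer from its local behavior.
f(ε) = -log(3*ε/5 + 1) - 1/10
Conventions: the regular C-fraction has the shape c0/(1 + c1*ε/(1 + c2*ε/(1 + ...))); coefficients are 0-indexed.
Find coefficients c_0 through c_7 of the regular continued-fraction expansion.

The regular C-fraction coefficients are [-1/10, -6, 63/10, 1/210, 31/105, 63/775, 339/1550, 837/7910].

Taylor coefficients (expand at 0): a_0 = -1/10, a_1 = -3/5, a_2 = 9/50, a_3 = -9/125, a_4 = 81/2500, a_5 = -243/15625, a_6 = 243/31250, a_7 = -2187/546875.
c0 = a_0 = -1/10. Peel one level at a time: if S = 1 + c*ε/S' with S'(0) = 1, then c is the ε-coefficient of S and S' = c*ε/(S - 1).
S_1 = c0/f = 1 + (-6)*ε + (189/5)*ε^2 + ...; c1 = -6.
S_2 = c1*ε/(S_1 - 1) = 1 + (63/10)*ε + (-3/100)*ε^2 + ...; c2 = 63/10.
S_3 = c2*ε/(S_2 - 1) = 1 + (1/210)*ε + (-31/22050)*ε^2 + ...; c3 = 1/210.
S_4 = c3*ε/(S_3 - 1) = 1 + (31/105)*ε + (-3/125)*ε^2 + ...; c4 = 31/105.
S_5 = c4*ε/(S_4 - 1) = 1 + (63/775)*ε + (-21357/1201250)*ε^2 + ...; c5 = 63/775.
S_6 = c5*ε/(S_5 - 1) = 1 + (339/1550)*ε + (-81/3500)*ε^2 + ...; c6 = 339/1550.
S_7 = c6*ε/(S_6 - 1) = 1 + (837/7910)*ε + ...; c7 = 837/7910.


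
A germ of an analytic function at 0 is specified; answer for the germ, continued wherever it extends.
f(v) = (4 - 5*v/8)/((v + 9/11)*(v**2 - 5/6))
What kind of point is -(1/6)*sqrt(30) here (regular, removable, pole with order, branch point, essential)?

The point is a pole of order 1.

The denominator factor v**2 - 5/6 vanishes at -(1/6)*sqrt(30) and appears to the power 1; the numerator there equals 4 + (5/48)*sqrt(30), nonzero, and no other factor vanishes.
Hence a pole whose order is the multiplicity, 1.


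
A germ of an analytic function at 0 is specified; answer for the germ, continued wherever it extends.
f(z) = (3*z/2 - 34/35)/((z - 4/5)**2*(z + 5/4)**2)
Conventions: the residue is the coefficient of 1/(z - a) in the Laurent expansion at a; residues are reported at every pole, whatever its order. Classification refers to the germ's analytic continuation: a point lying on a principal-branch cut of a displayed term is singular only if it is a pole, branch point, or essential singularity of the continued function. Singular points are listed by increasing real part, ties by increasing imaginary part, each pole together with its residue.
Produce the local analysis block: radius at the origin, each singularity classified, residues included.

Radius of convergence at 0: 4/5.
At -5/4: a pole of order 2; residue -146600/482447.
At 4/5: a pole of order 2; residue 146600/482447.

Denominator factor (z - 4/5)^2: pole of order 2 at 4/5, modulus 4/5.
Denominator factor (z + 5/4)^2: pole of order 2 at -5/4, modulus 5/4.
The radius of convergence is the smallest modulus among the singular points: 4/5.
At the order-2 pole -5/4 set g(z) = (z - (-5/4))^2*f(z) = (3*z/2 - 34/35)/(z - 4/5)**2.
Order-2 pole: residue = g'(a); g'(-5/4) = -146600/482447, so the residue is -146600/482447.
At the order-2 pole 4/5 set g(z) = (z - (4/5))^2*f(z) = (3*z/2 - 34/35)/(z + 5/4)**2.
Order-2 pole: residue = g'(a); g'(4/5) = 146600/482447, so the residue is 146600/482447.
List the singular points by increasing real part (a conjugate pair: the negative imaginary part first).


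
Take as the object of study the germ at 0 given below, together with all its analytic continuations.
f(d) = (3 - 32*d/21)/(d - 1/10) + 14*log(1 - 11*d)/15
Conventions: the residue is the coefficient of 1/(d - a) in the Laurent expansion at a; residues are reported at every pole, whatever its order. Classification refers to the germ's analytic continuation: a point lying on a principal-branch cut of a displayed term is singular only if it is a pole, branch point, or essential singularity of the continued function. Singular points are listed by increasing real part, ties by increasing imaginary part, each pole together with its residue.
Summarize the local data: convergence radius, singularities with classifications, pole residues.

Radius of convergence at 0: 1/11.
At 1/11: a logarithmic branch point.
At 1/10: a pole of order 1; residue 299/105.

Denominator factor (d - 1/10): pole of order 1 at 1/10, modulus 1/10.
Branch term (14/15)*log(1 - d/(1/11)): its argument vanishes at d = 1/11, a logarithmic branch point, modulus 1/11.
The radius of convergence is the smallest modulus among the singular points: 1/11.
The branch term is analytic at 1/10 and contributes nothing to the residue; only the rational part matters.
At the order-1 pole 1/10 set g(d) = (d - (1/10))*(rational part) = 3 - 32*d/21.
Simple pole: residue = g(a) at a = 1/10, which is 299/105.
List the singular points by increasing real part (a conjugate pair: the negative imaginary part first).


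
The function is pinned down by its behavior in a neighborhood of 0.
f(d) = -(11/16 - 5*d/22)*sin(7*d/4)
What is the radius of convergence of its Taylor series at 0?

The factor -sin(7*d/4) is entire and contributes no finite singular point.
The polynomial part has no poles.
No finite singular points: the Taylor series at 0 converges everywhere.

The radius of convergence is infinite.


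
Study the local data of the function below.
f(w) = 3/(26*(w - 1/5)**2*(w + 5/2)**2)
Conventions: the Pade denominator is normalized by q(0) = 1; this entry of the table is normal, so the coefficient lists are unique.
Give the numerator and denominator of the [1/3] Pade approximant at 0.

The Pade approximant has numerator coefficients [6/13, -30/299]; denominator coefficients [1, -1083/115, 479/25, 1687/115].

Taylor coefficients needed (expand at 0): a_0 = 6/13, a_1 = 276/65, a_2 = 10122/325, a_3 = 333408/1625, a_4 = 2068926/1625.
Write the denominator as Q(w) = 1 + q1*w + q2*w^2 + q3*w^3. Requiring Q*f - P = O(w^5) with deg P <= 1 kills the coefficients of w^2..w^4 in Q*f:
  w^2: a_2 + q1*a_1 + q2*a_0 = 0, i.e. 10122/325 + (276/65)*q1 + (6/13)*q2 = 0.
  w^3: a_3 + q1*a_2 + q2*a_1 + q3*a_0 = 0, i.e. 333408/1625 + (10122/325)*q1 + (276/65)*q2 + (6/13)*q3 = 0.
  w^4: a_4 + q1*a_3 + q2*a_2 + q3*a_1 = 0, i.e. 2068926/1625 + (333408/1625)*q1 + (10122/325)*q2 + (276/65)*q3 = 0.
Solving this linear system: q1 = -1083/115, q2 = 479/25, q3 = 1687/115.
The numerator is Q*f truncated at degree 1: P0 = a_0 = 6/13; P1 = a_1 + q1*a_0 = -30/299.


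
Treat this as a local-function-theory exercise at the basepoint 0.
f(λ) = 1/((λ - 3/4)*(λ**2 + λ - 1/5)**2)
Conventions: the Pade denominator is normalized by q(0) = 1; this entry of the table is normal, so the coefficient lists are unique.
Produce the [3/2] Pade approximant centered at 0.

The Pade approximant has numerator coefficients [-100/3, 14685/1046, -26200/523, 108175/3138]; denominator coefficients [1, -737713/62760, 1086047/31380].

Taylor coefficients needed (expand at 0): a_0 = -100/3, a_1 = -3400/9, a_2 = -90100/27, a_3 = -2115400/81, a_4 = -46531600/243, a_5 = -981951400/729.
Write the denominator as Q(λ) = 1 + q1*λ + q2*λ^2. Requiring Q*f - P = O(λ^6) with deg P <= 3 kills the coefficients of λ^4..λ^5 in Q*f:
  λ^4: a_4 + q1*a_3 + q2*a_2 = 0, i.e. -46531600/243 + (-2115400/81)*q1 + (-90100/27)*q2 = 0.
  λ^5: a_5 + q1*a_4 + q2*a_3 = 0, i.e. -981951400/729 + (-46531600/243)*q1 + (-2115400/81)*q2 = 0.
Solving this linear system: q1 = -737713/62760, q2 = 1086047/31380.
The numerator is Q*f truncated at degree 3: P0 = a_0 = -100/3; P1 = a_1 + q1*a_0 = 14685/1046; P2 = a_2 + q1*a_1 + q2*a_0 = -26200/523; P3 = a_3 + q1*a_2 + q2*a_1 = 108175/3138.


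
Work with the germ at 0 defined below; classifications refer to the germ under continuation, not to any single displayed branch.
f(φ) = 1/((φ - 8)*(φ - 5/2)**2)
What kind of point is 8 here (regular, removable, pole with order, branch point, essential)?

The denominator factor φ - 8 vanishes at 8 and appears to the power 1; the numerator there equals 1, nonzero, and no other factor vanishes.
Hence a pole whose order is the multiplicity, 1.

The point is a pole of order 1.


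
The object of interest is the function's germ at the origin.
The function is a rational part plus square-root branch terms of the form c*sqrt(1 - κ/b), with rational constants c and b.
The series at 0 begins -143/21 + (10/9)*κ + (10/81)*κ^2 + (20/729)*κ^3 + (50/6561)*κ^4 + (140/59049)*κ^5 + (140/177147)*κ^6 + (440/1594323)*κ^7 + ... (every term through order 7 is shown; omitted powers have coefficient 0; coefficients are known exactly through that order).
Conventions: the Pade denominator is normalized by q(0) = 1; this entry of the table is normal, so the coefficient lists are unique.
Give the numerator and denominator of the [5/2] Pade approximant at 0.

Taylor coefficients needed (read off): a_0 = -143/21, a_1 = 10/9, a_2 = 10/81, a_3 = 20/729, a_4 = 50/6561, a_5 = 140/59049, a_6 = 140/177147, a_7 = 440/1594323.
Write the denominator as Q(κ) = 1 + q1*κ + q2*κ^2. Requiring Q*f - P = O(κ^8) with deg P <= 5 kills the coefficients of κ^6..κ^7 in Q*f:
  κ^6: a_6 + q1*a_5 + q2*a_4 = 0, i.e. 140/177147 + (140/59049)*q1 + (50/6561)*q2 = 0.
  κ^7: a_7 + q1*a_6 + q2*a_5 = 0, i.e. 440/1594323 + (140/177147)*q1 + (140/59049)*q2 = 0.
Solving this linear system: q1 = -4/7, q2 = 2/27.
The numerator is Q*f truncated at degree 5: P0 = a_0 = -143/21; P1 = a_1 + q1*a_0 = 2206/441; P2 = a_2 + q1*a_1 + q2*a_0 = -64/63; P3 = a_3 + q1*a_2 + q2*a_1 = 200/5103; P4 = a_4 + q1*a_3 + q2*a_2 = 50/45927; P5 = a_5 + q1*a_4 + q2*a_3 = 20/413343.

The Pade approximant has numerator coefficients [-143/21, 2206/441, -64/63, 200/5103, 50/45927, 20/413343]; denominator coefficients [1, -4/7, 2/27].


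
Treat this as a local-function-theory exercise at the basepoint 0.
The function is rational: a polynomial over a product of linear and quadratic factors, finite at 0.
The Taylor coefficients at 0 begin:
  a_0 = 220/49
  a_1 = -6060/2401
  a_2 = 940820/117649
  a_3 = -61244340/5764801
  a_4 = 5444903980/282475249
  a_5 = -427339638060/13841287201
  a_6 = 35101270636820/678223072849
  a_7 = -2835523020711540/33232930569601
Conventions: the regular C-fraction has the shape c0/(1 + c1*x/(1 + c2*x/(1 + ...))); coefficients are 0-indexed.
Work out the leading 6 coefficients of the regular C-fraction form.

The regular C-fraction coefficients are [220/49, 303/539, 60806/23331, -144235135/64484763, 3669376662/79730560171, -851284/2622457].


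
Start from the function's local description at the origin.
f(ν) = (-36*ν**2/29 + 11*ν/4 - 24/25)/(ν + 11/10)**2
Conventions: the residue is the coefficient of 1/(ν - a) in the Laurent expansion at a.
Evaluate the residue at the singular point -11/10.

At the order-2 pole -11/10 set g(ν) = (ν - (-11/10))^2*f(ν) = -36*ν**2/29 + 11*ν/4 - 24/25.
Order-2 pole: residue = g'(a); g'(-11/10) = 3179/580, so the residue is 3179/580.

The residue is 3179/580.


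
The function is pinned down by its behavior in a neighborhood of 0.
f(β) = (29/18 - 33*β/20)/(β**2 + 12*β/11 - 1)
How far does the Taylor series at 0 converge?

Denominator factor (β**2 + 12*β/11 - 1): discriminant 628/121, real irrational roots -6/11 + (1/11)*sqrt(157) and -6/11 - (1/11)*sqrt(157); poles of order 1, moduli -6/11 + (1/11)*sqrt(157) and 6/11 + (1/11)*sqrt(157).
The radius of convergence is the smallest modulus among the singular points: -6/11 + (1/11)*sqrt(157).

The radius of convergence is -6/11 + (1/11)*sqrt(157).


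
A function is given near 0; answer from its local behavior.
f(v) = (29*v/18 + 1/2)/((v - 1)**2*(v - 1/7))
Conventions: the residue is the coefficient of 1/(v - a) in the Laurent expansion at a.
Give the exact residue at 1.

At the order-2 pole 1 set g(v) = (v - (1))^2*f(v) = (29*v/18 + 1/2)/(v - 1/7).
Order-2 pole: residue = g'(a); g'(1) = -161/162, so the residue is -161/162.

The residue is -161/162.


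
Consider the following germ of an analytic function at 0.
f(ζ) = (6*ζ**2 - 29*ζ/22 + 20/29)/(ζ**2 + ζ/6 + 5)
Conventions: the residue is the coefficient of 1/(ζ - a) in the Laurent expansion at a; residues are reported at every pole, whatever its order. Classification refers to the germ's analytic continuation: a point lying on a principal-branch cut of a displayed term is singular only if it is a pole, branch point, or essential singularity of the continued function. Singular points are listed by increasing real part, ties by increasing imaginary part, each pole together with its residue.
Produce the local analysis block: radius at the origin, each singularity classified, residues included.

Denominator factor (ζ**2 + ζ/6 + 5): discriminant -719/36, complex-conjugate roots (-1/12) + ((1/12)*sqrt(719))*i and (-1/12) - ((1/12)*sqrt(719))*i; poles of order 1, moduli sqrt(5) and sqrt(5).
The radius of convergence is the smallest modulus among the singular points: sqrt(5).
The factor ζ**2 + ζ/6 + 5 splits as (ζ - a)(ζ - a') with a = (-1/12) - ((1/12)*sqrt(719))*i, a' = (-1/12) + ((1/12)*sqrt(719))*i. At the order-1 pole a set g(ζ) = (ζ - a)*f(ζ) = [6*ζ**2 - 29*ζ/22 + 20/29] / (ζ - a').
Simple pole: residue = g(a) at a = (-1/12) - ((1/12)*sqrt(719))*i, which is (-51/44) - ((222921/917444)*sqrt(719))*i.
The factor ζ**2 + ζ/6 + 5 splits as (ζ - a)(ζ - a') with a = (-1/12) + ((1/12)*sqrt(719))*i, a' = (-1/12) - ((1/12)*sqrt(719))*i. At the order-1 pole a set g(ζ) = (ζ - a)*f(ζ) = [6*ζ**2 - 29*ζ/22 + 20/29] / (ζ - a').
Simple pole: residue = g(a) at a = (-1/12) + ((1/12)*sqrt(719))*i, which is (-51/44) + ((222921/917444)*sqrt(719))*i.
List the singular points by increasing real part (a conjugate pair: the negative imaginary part first).

Radius of convergence at 0: sqrt(5).
At (-1/12) - ((1/12)*sqrt(719))*i: a pole of order 1; residue (-51/44) - ((222921/917444)*sqrt(719))*i.
At (-1/12) + ((1/12)*sqrt(719))*i: a pole of order 1; residue (-51/44) + ((222921/917444)*sqrt(719))*i.
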